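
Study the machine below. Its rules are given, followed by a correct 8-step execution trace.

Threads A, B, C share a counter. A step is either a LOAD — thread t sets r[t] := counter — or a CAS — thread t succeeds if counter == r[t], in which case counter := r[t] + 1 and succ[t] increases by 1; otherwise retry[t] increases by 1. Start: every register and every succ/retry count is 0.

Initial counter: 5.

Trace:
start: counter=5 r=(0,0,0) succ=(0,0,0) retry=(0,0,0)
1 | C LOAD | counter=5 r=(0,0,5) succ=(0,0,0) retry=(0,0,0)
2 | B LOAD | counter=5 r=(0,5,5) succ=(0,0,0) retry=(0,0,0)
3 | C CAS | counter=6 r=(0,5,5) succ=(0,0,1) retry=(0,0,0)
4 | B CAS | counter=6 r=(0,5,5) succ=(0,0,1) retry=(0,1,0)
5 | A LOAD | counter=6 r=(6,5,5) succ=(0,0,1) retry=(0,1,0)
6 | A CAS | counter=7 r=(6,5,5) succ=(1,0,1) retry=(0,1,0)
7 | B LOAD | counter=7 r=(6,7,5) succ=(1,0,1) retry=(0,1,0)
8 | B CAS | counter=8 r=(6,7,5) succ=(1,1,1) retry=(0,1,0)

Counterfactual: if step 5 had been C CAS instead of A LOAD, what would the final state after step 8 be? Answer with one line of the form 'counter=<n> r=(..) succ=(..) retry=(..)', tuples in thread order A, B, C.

(re-executing from step 5 with the substitution; state before step 5: counter=6 r=(0,5,5) succ=(0,0,1) retry=(0,1,0))
5 | C CAS | counter=6 r=(0,5,5) succ=(0,0,1) retry=(0,1,1)
6 | A CAS | counter=6 r=(0,5,5) succ=(0,0,1) retry=(1,1,1)
7 | B LOAD | counter=6 r=(0,6,5) succ=(0,0,1) retry=(1,1,1)
8 | B CAS | counter=7 r=(0,6,5) succ=(0,1,1) retry=(1,1,1)

counter=7 r=(0,6,5) succ=(0,1,1) retry=(1,1,1)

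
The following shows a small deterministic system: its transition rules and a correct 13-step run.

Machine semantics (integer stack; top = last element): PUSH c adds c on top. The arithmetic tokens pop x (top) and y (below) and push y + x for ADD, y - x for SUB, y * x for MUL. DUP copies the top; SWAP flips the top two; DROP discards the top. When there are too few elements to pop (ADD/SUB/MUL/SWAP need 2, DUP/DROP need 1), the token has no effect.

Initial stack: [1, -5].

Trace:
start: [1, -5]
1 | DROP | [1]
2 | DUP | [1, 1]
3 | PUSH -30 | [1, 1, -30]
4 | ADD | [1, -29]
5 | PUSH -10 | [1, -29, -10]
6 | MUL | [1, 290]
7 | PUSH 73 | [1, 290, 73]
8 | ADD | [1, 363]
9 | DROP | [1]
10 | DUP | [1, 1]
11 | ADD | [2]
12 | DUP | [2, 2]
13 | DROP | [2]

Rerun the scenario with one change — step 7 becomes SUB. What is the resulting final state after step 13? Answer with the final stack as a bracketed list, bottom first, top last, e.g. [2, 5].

[]

(re-executing from step 7 with the substitution; state before step 7: [1, 290])
7 | SUB | [-289]
8 | ADD | [-289]
9 | DROP | []
10 | DUP | []
11 | ADD | []
12 | DUP | []
13 | DROP | []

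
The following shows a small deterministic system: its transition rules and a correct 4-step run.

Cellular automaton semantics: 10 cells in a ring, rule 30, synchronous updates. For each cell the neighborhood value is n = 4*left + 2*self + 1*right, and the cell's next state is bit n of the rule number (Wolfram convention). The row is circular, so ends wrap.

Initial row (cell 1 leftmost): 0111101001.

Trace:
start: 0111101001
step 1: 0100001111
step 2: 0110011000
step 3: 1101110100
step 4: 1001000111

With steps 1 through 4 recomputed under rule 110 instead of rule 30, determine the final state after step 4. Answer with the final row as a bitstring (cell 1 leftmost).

(re-executing steps 1..4 under rule 110; state before step 1: 0111101001)
step 1: 1100111011
step 2: 0101101110
step 3: 1111111010
step 4: 1000001111

1000001111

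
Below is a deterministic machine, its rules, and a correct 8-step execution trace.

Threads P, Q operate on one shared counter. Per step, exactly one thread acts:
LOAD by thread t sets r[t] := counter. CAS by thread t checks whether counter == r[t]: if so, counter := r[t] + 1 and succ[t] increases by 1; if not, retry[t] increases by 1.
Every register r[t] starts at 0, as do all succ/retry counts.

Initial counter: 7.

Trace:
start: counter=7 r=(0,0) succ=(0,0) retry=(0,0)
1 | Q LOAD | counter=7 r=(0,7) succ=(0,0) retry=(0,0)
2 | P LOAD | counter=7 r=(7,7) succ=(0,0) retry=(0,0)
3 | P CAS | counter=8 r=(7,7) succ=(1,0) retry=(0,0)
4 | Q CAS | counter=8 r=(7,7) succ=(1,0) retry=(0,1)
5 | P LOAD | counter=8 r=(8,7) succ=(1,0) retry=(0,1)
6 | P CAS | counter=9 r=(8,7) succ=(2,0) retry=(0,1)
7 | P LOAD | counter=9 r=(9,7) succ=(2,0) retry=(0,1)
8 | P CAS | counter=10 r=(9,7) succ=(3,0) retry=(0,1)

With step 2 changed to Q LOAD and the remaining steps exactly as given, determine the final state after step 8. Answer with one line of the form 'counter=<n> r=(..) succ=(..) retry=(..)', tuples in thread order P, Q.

(re-executing from step 2 with the substitution; state before step 2: counter=7 r=(0,7) succ=(0,0) retry=(0,0))
2 | Q LOAD | counter=7 r=(0,7) succ=(0,0) retry=(0,0)
3 | P CAS | counter=7 r=(0,7) succ=(0,0) retry=(1,0)
4 | Q CAS | counter=8 r=(0,7) succ=(0,1) retry=(1,0)
5 | P LOAD | counter=8 r=(8,7) succ=(0,1) retry=(1,0)
6 | P CAS | counter=9 r=(8,7) succ=(1,1) retry=(1,0)
7 | P LOAD | counter=9 r=(9,7) succ=(1,1) retry=(1,0)
8 | P CAS | counter=10 r=(9,7) succ=(2,1) retry=(1,0)

counter=10 r=(9,7) succ=(2,1) retry=(1,0)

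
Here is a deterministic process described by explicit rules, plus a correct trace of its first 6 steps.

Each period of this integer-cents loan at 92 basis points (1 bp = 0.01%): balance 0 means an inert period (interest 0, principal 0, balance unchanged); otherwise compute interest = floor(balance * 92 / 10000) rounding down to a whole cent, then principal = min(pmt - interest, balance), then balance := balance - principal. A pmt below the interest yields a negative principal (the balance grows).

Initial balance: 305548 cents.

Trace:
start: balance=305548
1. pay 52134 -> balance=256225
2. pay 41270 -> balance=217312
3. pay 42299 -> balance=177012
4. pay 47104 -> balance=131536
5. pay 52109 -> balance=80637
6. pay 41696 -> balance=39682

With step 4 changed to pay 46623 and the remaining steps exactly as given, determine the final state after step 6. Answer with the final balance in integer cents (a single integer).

(re-executing from step 4 with the substitution; state before step 4: balance=177012)
4. pay 46623 -> balance=132017
5. pay 52109 -> balance=81122
6. pay 41696 -> balance=40172

40172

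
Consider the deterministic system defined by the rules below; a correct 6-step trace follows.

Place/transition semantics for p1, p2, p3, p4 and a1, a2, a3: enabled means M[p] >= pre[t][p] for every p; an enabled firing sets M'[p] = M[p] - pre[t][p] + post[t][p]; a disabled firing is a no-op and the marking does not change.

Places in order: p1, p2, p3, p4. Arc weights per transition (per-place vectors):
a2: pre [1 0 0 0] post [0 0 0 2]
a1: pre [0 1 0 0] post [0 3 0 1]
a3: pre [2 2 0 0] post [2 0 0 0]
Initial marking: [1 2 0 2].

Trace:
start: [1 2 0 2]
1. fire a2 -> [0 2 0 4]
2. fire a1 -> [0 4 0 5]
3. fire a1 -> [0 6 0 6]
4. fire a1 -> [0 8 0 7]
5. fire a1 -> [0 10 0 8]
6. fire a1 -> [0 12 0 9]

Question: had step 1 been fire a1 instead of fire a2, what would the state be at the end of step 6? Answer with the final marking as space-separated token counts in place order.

1 14 0 8

(re-executing from step 1 with the substitution; state before step 1: [1 2 0 2])
1. fire a1 -> [1 4 0 3]
2. fire a1 -> [1 6 0 4]
3. fire a1 -> [1 8 0 5]
4. fire a1 -> [1 10 0 6]
5. fire a1 -> [1 12 0 7]
6. fire a1 -> [1 14 0 8]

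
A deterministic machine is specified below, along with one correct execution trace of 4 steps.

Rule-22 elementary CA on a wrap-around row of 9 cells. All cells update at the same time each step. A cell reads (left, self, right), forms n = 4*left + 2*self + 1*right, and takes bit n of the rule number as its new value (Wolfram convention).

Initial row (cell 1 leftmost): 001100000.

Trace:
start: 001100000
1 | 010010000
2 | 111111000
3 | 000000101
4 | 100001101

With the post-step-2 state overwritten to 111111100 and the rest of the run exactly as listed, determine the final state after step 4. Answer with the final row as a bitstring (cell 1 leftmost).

100000100

state after step 2 := 111111100
3 | 000000011
4 | 100000100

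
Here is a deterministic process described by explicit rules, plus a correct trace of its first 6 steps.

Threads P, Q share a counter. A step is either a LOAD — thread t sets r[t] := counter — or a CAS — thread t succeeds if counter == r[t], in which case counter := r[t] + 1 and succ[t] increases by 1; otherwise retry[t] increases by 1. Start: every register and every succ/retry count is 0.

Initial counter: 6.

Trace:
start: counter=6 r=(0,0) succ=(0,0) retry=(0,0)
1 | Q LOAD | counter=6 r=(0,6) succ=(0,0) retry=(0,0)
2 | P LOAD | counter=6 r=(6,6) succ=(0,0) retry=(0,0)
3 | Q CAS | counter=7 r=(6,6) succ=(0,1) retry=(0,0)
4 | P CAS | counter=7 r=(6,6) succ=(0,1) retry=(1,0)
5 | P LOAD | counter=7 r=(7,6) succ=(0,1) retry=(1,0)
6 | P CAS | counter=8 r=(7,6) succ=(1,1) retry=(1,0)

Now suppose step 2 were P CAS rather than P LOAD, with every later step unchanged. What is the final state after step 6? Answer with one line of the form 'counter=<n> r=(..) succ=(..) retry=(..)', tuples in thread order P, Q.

counter=8 r=(7,6) succ=(1,1) retry=(2,0)

(re-executing from step 2 with the substitution; state before step 2: counter=6 r=(0,6) succ=(0,0) retry=(0,0))
2 | P CAS | counter=6 r=(0,6) succ=(0,0) retry=(1,0)
3 | Q CAS | counter=7 r=(0,6) succ=(0,1) retry=(1,0)
4 | P CAS | counter=7 r=(0,6) succ=(0,1) retry=(2,0)
5 | P LOAD | counter=7 r=(7,6) succ=(0,1) retry=(2,0)
6 | P CAS | counter=8 r=(7,6) succ=(1,1) retry=(2,0)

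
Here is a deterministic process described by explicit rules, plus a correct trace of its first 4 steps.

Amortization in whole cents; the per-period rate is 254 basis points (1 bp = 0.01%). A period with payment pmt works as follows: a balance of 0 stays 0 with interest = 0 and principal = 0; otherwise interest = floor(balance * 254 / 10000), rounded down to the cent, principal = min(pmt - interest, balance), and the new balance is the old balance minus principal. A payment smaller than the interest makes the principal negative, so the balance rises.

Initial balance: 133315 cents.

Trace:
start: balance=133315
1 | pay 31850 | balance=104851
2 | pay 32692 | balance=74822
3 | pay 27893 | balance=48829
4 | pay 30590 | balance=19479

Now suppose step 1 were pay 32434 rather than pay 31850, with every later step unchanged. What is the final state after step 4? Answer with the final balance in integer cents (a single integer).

18849

(re-executing from step 1 with the substitution; state before step 1: balance=133315)
1 | pay 32434 | balance=104267
2 | pay 32692 | balance=74223
3 | pay 27893 | balance=48215
4 | pay 30590 | balance=18849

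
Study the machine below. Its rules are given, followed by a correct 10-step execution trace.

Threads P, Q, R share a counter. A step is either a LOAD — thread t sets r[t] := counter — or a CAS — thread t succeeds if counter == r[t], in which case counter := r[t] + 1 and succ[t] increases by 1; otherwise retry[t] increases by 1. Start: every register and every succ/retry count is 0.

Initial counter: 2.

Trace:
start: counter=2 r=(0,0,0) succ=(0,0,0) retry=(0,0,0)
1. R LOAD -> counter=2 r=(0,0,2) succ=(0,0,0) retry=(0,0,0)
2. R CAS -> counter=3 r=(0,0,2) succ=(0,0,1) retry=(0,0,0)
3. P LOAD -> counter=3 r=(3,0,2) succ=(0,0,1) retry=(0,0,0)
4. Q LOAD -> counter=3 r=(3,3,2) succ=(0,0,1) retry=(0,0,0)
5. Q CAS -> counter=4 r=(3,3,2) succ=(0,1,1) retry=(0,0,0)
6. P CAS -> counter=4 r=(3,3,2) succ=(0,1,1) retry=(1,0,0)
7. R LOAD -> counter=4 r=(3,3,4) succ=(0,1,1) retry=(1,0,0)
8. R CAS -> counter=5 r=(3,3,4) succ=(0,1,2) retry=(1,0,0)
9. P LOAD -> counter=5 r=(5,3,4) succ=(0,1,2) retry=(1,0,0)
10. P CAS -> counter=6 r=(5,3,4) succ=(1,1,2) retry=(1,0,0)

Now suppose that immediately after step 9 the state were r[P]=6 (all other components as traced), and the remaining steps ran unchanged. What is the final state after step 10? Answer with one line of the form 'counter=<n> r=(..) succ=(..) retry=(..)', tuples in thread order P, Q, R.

state after step 9 := counter=5 r=(6,3,4) succ=(0,1,2) retry=(1,0,0)
10. P CAS -> counter=5 r=(6,3,4) succ=(0,1,2) retry=(2,0,0)

counter=5 r=(6,3,4) succ=(0,1,2) retry=(2,0,0)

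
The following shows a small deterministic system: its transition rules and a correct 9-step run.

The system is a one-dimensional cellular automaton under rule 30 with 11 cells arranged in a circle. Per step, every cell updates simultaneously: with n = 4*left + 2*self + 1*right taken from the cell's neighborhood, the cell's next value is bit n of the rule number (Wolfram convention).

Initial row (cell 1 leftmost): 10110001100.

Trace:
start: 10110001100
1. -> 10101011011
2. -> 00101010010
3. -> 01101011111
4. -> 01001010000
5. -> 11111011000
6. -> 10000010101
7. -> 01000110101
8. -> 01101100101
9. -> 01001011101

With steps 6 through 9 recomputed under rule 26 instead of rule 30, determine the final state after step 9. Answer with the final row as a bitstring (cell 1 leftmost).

(re-executing steps 6..9 under rule 26; state before step 6: 11111011000)
6. -> 10000010101
7. -> 01000100001
8. -> 00101010010
9. -> 01000001101

01000001101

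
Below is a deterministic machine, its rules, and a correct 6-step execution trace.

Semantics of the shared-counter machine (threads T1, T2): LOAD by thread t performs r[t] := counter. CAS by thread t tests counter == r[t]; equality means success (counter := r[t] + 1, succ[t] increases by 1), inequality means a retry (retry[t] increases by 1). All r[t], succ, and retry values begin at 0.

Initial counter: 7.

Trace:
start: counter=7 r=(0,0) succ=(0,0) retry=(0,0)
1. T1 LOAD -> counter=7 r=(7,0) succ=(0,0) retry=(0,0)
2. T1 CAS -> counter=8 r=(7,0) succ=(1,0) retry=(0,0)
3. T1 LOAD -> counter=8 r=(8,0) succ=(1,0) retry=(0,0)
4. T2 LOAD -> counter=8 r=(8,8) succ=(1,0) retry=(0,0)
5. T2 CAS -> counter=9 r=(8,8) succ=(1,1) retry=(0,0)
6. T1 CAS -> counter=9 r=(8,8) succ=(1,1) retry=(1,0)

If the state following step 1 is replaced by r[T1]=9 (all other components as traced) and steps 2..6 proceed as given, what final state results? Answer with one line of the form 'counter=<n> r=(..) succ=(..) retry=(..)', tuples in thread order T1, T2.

state after step 1 := counter=7 r=(9,0) succ=(0,0) retry=(0,0)
2. T1 CAS -> counter=7 r=(9,0) succ=(0,0) retry=(1,0)
3. T1 LOAD -> counter=7 r=(7,0) succ=(0,0) retry=(1,0)
4. T2 LOAD -> counter=7 r=(7,7) succ=(0,0) retry=(1,0)
5. T2 CAS -> counter=8 r=(7,7) succ=(0,1) retry=(1,0)
6. T1 CAS -> counter=8 r=(7,7) succ=(0,1) retry=(2,0)

counter=8 r=(7,7) succ=(0,1) retry=(2,0)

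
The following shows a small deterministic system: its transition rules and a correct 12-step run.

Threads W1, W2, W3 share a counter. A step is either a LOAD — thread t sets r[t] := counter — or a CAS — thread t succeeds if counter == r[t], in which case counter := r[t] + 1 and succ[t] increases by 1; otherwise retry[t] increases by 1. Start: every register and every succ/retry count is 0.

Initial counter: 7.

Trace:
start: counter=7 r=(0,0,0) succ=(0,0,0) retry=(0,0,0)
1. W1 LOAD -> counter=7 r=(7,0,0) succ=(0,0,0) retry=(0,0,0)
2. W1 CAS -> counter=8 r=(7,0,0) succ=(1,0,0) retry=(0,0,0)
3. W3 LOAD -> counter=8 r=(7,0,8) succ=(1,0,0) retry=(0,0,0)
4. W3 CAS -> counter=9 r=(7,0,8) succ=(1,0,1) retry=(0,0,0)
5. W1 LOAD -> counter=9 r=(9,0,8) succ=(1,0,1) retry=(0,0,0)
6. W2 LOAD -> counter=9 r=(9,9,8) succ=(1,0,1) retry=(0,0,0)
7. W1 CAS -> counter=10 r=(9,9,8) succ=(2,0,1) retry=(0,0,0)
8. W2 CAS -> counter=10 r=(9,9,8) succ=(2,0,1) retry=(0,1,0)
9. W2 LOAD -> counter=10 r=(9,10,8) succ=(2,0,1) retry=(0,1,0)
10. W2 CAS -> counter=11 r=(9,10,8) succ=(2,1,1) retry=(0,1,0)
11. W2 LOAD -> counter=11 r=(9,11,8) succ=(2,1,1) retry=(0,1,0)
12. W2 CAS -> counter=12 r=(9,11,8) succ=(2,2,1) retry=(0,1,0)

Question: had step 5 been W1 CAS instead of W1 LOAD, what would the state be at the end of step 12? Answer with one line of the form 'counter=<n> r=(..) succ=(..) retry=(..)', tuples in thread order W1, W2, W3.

(re-executing from step 5 with the substitution; state before step 5: counter=9 r=(7,0,8) succ=(1,0,1) retry=(0,0,0))
5. W1 CAS -> counter=9 r=(7,0,8) succ=(1,0,1) retry=(1,0,0)
6. W2 LOAD -> counter=9 r=(7,9,8) succ=(1,0,1) retry=(1,0,0)
7. W1 CAS -> counter=9 r=(7,9,8) succ=(1,0,1) retry=(2,0,0)
8. W2 CAS -> counter=10 r=(7,9,8) succ=(1,1,1) retry=(2,0,0)
9. W2 LOAD -> counter=10 r=(7,10,8) succ=(1,1,1) retry=(2,0,0)
10. W2 CAS -> counter=11 r=(7,10,8) succ=(1,2,1) retry=(2,0,0)
11. W2 LOAD -> counter=11 r=(7,11,8) succ=(1,2,1) retry=(2,0,0)
12. W2 CAS -> counter=12 r=(7,11,8) succ=(1,3,1) retry=(2,0,0)

counter=12 r=(7,11,8) succ=(1,3,1) retry=(2,0,0)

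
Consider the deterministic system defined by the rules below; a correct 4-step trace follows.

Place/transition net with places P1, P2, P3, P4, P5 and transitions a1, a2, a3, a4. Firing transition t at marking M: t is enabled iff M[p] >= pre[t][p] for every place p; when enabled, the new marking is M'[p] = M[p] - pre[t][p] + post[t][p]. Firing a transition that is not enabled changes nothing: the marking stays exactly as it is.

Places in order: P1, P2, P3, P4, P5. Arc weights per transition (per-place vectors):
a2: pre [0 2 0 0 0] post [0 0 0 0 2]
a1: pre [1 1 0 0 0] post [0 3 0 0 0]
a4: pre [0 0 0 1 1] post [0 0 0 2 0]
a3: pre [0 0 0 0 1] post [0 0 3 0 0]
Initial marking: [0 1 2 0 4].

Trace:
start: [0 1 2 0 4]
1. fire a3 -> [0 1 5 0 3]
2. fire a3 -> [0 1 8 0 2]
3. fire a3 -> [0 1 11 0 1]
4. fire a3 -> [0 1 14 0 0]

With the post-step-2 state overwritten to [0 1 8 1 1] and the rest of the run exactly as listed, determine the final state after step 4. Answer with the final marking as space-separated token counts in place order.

0 1 11 1 0

state after step 2 := [0 1 8 1 1]
3. fire a3 -> [0 1 11 1 0]
4. fire a3 -> [0 1 11 1 0]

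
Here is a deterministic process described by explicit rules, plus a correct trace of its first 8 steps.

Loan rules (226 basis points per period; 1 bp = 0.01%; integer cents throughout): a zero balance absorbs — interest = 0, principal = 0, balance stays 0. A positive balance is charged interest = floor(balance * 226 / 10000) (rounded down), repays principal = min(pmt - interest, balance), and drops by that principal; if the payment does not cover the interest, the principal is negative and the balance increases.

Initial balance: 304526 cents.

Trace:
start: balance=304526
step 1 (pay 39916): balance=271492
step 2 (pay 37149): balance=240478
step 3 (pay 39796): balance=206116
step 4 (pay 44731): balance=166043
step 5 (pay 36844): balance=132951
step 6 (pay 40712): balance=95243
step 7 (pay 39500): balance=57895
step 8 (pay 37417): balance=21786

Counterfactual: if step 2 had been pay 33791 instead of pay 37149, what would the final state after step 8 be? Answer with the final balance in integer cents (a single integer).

(re-executing from step 2 with the substitution; state before step 2: balance=271492)
step 2 (pay 33791): balance=243836
step 3 (pay 39796): balance=209550
step 4 (pay 44731): balance=169554
step 5 (pay 36844): balance=136541
step 6 (pay 40712): balance=98914
step 7 (pay 39500): balance=61649
step 8 (pay 37417): balance=25625

25625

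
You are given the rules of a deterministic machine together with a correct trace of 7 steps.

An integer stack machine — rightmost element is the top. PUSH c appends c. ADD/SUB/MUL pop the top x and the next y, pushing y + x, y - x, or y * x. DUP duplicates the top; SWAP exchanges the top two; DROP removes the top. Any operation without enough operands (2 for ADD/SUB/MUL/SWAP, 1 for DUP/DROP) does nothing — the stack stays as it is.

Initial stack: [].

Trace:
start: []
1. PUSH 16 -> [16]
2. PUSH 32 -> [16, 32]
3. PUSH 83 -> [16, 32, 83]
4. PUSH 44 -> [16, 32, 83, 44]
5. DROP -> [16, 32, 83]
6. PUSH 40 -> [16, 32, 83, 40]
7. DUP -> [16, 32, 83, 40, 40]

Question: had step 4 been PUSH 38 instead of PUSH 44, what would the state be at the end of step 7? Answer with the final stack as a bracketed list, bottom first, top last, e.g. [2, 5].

[16, 32, 83, 40, 40]

(re-executing from step 4 with the substitution; state before step 4: [16, 32, 83])
4. PUSH 38 -> [16, 32, 83, 38]
5. DROP -> [16, 32, 83]
6. PUSH 40 -> [16, 32, 83, 40]
7. DUP -> [16, 32, 83, 40, 40]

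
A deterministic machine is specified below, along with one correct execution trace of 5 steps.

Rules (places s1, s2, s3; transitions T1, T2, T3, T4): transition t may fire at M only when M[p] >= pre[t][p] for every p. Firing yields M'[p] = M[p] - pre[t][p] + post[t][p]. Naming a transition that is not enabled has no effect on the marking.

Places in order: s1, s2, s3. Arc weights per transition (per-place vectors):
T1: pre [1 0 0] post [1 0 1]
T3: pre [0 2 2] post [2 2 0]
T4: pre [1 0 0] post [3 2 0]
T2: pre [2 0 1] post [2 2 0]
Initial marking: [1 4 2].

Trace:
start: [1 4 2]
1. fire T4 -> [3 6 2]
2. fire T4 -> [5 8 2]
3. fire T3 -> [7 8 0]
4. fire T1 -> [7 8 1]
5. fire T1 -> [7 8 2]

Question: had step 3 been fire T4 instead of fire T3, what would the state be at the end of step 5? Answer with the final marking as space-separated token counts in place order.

(re-executing from step 3 with the substitution; state before step 3: [5 8 2])
3. fire T4 -> [7 10 2]
4. fire T1 -> [7 10 3]
5. fire T1 -> [7 10 4]

7 10 4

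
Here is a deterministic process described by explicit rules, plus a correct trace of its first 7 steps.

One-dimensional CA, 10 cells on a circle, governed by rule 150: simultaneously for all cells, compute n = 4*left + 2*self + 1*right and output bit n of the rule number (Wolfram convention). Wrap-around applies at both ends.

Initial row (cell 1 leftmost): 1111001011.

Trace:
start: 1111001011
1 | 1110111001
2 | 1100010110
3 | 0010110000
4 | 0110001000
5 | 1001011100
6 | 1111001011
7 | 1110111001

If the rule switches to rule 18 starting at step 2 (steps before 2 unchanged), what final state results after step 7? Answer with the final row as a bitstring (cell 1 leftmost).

(re-executing steps 2..7 under rule 18; state before step 2: 1110111001)
2 | 0000000110
3 | 0000001001
4 | 1000010110
5 | 0100100000
6 | 1011010000
7 | 0000001001

0000001001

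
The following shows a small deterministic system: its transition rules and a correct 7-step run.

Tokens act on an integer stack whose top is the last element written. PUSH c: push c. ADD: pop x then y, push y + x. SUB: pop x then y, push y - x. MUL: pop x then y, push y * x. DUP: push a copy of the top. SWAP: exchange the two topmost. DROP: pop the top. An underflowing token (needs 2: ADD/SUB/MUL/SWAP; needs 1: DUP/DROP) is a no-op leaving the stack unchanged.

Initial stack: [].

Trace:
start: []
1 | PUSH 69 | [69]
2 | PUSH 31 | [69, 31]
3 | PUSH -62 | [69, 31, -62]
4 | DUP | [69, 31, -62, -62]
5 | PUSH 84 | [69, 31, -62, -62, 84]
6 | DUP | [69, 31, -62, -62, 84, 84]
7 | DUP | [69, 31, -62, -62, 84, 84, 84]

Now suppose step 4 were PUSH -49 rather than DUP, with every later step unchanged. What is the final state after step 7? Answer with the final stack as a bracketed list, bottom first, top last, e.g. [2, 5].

[69, 31, -62, -49, 84, 84, 84]

(re-executing from step 4 with the substitution; state before step 4: [69, 31, -62])
4 | PUSH -49 | [69, 31, -62, -49]
5 | PUSH 84 | [69, 31, -62, -49, 84]
6 | DUP | [69, 31, -62, -49, 84, 84]
7 | DUP | [69, 31, -62, -49, 84, 84, 84]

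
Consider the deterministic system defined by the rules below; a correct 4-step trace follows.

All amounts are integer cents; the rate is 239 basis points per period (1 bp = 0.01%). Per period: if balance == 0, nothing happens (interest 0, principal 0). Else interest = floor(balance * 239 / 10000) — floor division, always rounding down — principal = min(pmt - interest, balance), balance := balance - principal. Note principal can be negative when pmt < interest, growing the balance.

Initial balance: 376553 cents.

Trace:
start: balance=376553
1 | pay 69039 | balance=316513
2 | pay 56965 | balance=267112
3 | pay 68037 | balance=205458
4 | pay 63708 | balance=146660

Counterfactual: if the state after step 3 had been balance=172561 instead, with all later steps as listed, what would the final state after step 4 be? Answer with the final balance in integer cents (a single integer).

112977

state after step 3 := balance=172561
4 | pay 63708 | balance=112977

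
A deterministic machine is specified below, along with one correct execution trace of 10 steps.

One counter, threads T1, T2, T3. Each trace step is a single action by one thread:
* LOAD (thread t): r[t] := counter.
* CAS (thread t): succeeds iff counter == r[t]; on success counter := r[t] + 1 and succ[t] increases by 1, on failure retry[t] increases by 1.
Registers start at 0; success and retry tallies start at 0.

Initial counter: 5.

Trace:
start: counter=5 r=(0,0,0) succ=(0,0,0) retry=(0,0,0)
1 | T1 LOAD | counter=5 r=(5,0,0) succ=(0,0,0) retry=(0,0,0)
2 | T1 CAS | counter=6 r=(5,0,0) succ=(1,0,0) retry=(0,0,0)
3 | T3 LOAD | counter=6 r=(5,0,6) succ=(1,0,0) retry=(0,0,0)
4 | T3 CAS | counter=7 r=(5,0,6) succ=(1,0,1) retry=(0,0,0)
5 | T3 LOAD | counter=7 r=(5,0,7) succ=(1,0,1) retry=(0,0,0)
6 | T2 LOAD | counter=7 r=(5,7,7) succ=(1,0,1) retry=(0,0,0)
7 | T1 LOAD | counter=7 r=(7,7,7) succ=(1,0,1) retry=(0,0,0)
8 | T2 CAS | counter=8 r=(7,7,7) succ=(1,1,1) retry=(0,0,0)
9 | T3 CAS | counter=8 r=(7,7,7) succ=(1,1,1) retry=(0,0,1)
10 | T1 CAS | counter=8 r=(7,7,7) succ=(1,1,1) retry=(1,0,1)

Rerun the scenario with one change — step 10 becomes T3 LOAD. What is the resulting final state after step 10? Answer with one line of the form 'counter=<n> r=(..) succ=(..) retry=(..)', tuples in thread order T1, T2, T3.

(re-executing from step 10 with the substitution; state before step 10: counter=8 r=(7,7,7) succ=(1,1,1) retry=(0,0,1))
10 | T3 LOAD | counter=8 r=(7,7,8) succ=(1,1,1) retry=(0,0,1)

counter=8 r=(7,7,8) succ=(1,1,1) retry=(0,0,1)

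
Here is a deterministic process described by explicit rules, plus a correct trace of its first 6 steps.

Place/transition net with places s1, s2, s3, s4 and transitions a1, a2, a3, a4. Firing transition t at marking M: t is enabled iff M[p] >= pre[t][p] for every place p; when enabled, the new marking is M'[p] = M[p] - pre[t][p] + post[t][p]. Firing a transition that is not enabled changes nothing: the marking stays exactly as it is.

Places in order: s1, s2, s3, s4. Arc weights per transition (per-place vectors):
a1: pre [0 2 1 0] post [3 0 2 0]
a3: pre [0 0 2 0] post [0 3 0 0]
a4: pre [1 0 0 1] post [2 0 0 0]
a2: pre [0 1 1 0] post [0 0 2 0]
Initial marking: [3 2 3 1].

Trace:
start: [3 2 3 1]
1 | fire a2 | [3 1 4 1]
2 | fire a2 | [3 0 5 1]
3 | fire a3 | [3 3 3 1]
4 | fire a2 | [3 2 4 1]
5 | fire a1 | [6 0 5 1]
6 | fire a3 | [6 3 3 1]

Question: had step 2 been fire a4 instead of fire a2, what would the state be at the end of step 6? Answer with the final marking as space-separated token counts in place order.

7 4 2 0

(re-executing from step 2 with the substitution; state before step 2: [3 1 4 1])
2 | fire a4 | [4 1 4 0]
3 | fire a3 | [4 4 2 0]
4 | fire a2 | [4 3 3 0]
5 | fire a1 | [7 1 4 0]
6 | fire a3 | [7 4 2 0]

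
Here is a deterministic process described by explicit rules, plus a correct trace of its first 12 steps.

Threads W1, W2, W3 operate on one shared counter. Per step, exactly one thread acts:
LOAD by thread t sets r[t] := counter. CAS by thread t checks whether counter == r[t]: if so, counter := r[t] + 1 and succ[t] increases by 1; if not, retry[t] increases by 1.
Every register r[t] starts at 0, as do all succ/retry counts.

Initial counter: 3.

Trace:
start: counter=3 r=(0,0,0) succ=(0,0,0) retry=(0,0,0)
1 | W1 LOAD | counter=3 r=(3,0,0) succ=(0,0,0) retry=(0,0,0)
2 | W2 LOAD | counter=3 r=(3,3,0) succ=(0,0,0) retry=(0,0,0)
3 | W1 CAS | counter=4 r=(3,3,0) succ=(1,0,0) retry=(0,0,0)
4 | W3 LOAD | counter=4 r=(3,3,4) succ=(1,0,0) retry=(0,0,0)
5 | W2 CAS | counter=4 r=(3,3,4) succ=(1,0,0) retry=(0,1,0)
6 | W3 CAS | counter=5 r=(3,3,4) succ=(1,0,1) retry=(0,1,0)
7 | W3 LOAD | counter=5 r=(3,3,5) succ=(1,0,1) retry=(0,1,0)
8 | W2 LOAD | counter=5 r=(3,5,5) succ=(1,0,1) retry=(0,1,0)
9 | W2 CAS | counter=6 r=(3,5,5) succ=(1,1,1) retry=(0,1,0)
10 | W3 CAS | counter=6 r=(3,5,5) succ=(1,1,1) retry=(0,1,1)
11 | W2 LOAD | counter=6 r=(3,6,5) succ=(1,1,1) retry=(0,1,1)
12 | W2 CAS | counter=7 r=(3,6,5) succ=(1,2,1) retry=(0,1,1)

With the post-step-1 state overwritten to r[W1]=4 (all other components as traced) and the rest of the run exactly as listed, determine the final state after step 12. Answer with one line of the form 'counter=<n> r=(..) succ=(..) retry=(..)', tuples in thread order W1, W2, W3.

state after step 1 := counter=3 r=(4,0,0) succ=(0,0,0) retry=(0,0,0)
2 | W2 LOAD | counter=3 r=(4,3,0) succ=(0,0,0) retry=(0,0,0)
3 | W1 CAS | counter=3 r=(4,3,0) succ=(0,0,0) retry=(1,0,0)
4 | W3 LOAD | counter=3 r=(4,3,3) succ=(0,0,0) retry=(1,0,0)
5 | W2 CAS | counter=4 r=(4,3,3) succ=(0,1,0) retry=(1,0,0)
6 | W3 CAS | counter=4 r=(4,3,3) succ=(0,1,0) retry=(1,0,1)
7 | W3 LOAD | counter=4 r=(4,3,4) succ=(0,1,0) retry=(1,0,1)
8 | W2 LOAD | counter=4 r=(4,4,4) succ=(0,1,0) retry=(1,0,1)
9 | W2 CAS | counter=5 r=(4,4,4) succ=(0,2,0) retry=(1,0,1)
10 | W3 CAS | counter=5 r=(4,4,4) succ=(0,2,0) retry=(1,0,2)
11 | W2 LOAD | counter=5 r=(4,5,4) succ=(0,2,0) retry=(1,0,2)
12 | W2 CAS | counter=6 r=(4,5,4) succ=(0,3,0) retry=(1,0,2)

counter=6 r=(4,5,4) succ=(0,3,0) retry=(1,0,2)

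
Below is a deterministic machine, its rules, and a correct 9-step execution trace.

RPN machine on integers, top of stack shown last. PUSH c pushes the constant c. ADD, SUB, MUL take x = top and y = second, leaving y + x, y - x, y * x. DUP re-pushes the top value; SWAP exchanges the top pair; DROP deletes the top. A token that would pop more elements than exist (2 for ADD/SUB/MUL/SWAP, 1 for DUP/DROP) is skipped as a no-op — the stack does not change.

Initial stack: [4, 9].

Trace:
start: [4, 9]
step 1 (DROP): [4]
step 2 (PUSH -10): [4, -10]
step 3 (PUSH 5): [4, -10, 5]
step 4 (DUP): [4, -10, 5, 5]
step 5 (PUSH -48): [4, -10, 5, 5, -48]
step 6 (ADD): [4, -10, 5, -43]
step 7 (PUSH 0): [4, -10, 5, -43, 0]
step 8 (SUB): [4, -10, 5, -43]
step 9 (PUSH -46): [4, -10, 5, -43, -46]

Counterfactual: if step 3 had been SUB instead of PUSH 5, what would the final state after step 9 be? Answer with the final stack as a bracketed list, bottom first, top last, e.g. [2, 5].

(re-executing from step 3 with the substitution; state before step 3: [4, -10])
step 3 (SUB): [14]
step 4 (DUP): [14, 14]
step 5 (PUSH -48): [14, 14, -48]
step 6 (ADD): [14, -34]
step 7 (PUSH 0): [14, -34, 0]
step 8 (SUB): [14, -34]
step 9 (PUSH -46): [14, -34, -46]

[14, -34, -46]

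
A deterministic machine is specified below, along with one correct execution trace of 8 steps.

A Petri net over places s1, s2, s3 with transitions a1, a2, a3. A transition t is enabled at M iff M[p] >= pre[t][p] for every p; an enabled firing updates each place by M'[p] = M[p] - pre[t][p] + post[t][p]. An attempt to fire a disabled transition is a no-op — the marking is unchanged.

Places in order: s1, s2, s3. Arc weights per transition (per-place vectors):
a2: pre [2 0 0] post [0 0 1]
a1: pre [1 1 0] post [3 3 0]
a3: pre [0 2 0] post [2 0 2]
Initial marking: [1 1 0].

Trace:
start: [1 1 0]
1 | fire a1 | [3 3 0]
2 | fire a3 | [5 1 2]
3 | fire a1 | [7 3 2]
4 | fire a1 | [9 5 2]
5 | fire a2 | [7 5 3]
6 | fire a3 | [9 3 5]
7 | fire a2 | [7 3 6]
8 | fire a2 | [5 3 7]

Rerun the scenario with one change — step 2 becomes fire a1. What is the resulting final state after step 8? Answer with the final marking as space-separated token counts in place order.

5 7 5

(re-executing from step 2 with the substitution; state before step 2: [3 3 0])
2 | fire a1 | [5 5 0]
3 | fire a1 | [7 7 0]
4 | fire a1 | [9 9 0]
5 | fire a2 | [7 9 1]
6 | fire a3 | [9 7 3]
7 | fire a2 | [7 7 4]
8 | fire a2 | [5 7 5]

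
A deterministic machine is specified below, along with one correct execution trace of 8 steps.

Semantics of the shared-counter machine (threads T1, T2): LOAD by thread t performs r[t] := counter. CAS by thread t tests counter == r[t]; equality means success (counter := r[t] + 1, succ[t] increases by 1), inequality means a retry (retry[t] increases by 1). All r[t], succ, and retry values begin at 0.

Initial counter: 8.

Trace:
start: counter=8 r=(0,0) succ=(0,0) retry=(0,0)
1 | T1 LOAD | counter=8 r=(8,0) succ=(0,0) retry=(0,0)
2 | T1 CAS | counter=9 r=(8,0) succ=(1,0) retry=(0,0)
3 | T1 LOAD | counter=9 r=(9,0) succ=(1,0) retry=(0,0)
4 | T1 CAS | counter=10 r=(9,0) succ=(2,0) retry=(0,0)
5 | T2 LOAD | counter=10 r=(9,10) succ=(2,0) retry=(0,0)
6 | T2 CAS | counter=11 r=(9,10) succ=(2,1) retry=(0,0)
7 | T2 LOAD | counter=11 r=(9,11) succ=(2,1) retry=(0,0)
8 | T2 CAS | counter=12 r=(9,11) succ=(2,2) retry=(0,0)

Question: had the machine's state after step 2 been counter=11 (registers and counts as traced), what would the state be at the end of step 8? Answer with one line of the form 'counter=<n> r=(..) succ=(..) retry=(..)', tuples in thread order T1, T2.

state after step 2 := counter=11 r=(8,0) succ=(1,0) retry=(0,0)
3 | T1 LOAD | counter=11 r=(11,0) succ=(1,0) retry=(0,0)
4 | T1 CAS | counter=12 r=(11,0) succ=(2,0) retry=(0,0)
5 | T2 LOAD | counter=12 r=(11,12) succ=(2,0) retry=(0,0)
6 | T2 CAS | counter=13 r=(11,12) succ=(2,1) retry=(0,0)
7 | T2 LOAD | counter=13 r=(11,13) succ=(2,1) retry=(0,0)
8 | T2 CAS | counter=14 r=(11,13) succ=(2,2) retry=(0,0)

counter=14 r=(11,13) succ=(2,2) retry=(0,0)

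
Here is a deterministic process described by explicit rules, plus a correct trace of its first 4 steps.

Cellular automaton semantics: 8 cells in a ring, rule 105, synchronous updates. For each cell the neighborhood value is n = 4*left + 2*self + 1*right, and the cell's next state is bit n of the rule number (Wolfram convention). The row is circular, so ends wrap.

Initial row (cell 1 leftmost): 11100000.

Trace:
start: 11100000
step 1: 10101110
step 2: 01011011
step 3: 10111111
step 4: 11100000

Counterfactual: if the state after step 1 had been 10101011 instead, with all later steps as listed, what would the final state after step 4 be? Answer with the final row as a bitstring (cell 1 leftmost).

00111000

state after step 1 := 10101011
step 2: 11010110
step 3: 11101111
step 4: 00111000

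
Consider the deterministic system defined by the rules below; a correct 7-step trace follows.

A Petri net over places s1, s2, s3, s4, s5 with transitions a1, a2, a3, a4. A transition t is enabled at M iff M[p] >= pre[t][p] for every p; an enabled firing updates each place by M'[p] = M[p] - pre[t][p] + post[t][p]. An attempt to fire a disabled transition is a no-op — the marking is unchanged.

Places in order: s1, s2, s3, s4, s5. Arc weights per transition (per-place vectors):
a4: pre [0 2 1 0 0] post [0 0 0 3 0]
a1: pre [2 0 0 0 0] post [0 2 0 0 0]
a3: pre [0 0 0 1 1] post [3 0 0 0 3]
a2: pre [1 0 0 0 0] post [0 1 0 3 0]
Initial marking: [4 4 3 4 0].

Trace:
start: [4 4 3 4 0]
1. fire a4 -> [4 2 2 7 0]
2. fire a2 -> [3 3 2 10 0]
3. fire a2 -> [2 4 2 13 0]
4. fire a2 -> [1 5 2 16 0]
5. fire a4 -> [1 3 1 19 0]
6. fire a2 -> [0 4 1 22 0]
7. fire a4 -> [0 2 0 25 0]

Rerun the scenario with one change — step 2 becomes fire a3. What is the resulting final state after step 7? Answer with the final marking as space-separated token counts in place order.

(re-executing from step 2 with the substitution; state before step 2: [4 2 2 7 0])
2. fire a3 -> [4 2 2 7 0]
3. fire a2 -> [3 3 2 10 0]
4. fire a2 -> [2 4 2 13 0]
5. fire a4 -> [2 2 1 16 0]
6. fire a2 -> [1 3 1 19 0]
7. fire a4 -> [1 1 0 22 0]

1 1 0 22 0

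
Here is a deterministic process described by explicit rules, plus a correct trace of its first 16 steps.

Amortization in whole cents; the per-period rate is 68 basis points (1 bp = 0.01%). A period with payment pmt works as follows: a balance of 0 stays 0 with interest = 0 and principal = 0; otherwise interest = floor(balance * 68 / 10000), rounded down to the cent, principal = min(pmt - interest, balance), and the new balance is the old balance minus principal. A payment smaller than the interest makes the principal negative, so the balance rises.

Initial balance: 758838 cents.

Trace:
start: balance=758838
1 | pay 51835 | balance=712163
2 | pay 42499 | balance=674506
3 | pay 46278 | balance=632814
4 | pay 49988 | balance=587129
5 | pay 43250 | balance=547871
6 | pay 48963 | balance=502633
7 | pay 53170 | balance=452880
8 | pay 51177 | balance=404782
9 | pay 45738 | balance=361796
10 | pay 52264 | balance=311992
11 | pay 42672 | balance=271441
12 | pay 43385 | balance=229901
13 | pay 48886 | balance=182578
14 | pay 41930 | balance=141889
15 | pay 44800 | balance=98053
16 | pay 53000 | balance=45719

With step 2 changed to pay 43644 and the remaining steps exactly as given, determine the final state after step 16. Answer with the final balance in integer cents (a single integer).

(re-executing from step 2 with the substitution; state before step 2: balance=712163)
2 | pay 43644 | balance=673361
3 | pay 46278 | balance=631661
4 | pay 49988 | balance=585968
5 | pay 43250 | balance=546702
6 | pay 48963 | balance=501456
7 | pay 53170 | balance=451695
8 | pay 51177 | balance=403589
9 | pay 45738 | balance=360595
10 | pay 52264 | balance=310783
11 | pay 42672 | balance=270224
12 | pay 43385 | balance=228676
13 | pay 48886 | balance=181344
14 | pay 41930 | balance=140647
15 | pay 44800 | balance=96803
16 | pay 53000 | balance=44461

44461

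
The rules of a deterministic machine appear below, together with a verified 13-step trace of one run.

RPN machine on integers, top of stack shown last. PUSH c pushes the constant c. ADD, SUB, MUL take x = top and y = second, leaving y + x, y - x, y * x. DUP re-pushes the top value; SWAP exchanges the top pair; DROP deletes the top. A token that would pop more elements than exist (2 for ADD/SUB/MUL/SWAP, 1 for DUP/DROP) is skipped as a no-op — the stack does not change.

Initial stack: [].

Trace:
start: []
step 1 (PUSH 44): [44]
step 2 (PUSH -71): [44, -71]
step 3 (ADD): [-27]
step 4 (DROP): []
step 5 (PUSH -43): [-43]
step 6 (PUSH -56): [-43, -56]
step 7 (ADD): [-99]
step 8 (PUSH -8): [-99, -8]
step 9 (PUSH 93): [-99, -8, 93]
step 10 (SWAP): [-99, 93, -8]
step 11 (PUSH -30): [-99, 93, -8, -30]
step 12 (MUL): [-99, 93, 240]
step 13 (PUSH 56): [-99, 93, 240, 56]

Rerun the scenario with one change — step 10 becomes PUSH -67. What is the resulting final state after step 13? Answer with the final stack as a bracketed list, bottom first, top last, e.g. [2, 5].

[-99, -8, 93, 2010, 56]

(re-executing from step 10 with the substitution; state before step 10: [-99, -8, 93])
step 10 (PUSH -67): [-99, -8, 93, -67]
step 11 (PUSH -30): [-99, -8, 93, -67, -30]
step 12 (MUL): [-99, -8, 93, 2010]
step 13 (PUSH 56): [-99, -8, 93, 2010, 56]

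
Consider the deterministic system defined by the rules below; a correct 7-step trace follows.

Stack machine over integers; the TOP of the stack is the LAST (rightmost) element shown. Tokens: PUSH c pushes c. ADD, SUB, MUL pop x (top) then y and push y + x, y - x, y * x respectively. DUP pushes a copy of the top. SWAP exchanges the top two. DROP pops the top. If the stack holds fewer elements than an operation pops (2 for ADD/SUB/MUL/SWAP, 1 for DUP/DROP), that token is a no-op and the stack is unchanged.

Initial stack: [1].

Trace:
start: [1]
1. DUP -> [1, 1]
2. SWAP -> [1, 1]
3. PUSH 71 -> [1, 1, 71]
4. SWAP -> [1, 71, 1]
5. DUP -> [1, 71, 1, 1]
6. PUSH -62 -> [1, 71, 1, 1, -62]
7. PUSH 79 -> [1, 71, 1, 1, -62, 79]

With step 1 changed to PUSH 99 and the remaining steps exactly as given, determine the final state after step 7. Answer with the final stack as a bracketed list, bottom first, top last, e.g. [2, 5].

(re-executing from step 1 with the substitution; state before step 1: [1])
1. PUSH 99 -> [1, 99]
2. SWAP -> [99, 1]
3. PUSH 71 -> [99, 1, 71]
4. SWAP -> [99, 71, 1]
5. DUP -> [99, 71, 1, 1]
6. PUSH -62 -> [99, 71, 1, 1, -62]
7. PUSH 79 -> [99, 71, 1, 1, -62, 79]

[99, 71, 1, 1, -62, 79]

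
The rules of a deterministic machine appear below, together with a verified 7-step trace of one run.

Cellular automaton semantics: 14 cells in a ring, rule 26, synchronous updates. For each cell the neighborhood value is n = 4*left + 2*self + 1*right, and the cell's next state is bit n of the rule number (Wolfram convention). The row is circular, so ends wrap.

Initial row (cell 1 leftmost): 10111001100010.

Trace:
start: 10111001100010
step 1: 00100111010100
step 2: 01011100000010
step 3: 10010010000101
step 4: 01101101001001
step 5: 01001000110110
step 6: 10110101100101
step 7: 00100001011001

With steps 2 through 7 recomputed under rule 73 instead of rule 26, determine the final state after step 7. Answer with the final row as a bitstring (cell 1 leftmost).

(re-executing steps 2..7 under rule 73; state before step 2: 00100111010100)
step 2: 10000101000001
step 3: 10110000011101
step 4: 10110111010101
step 5: 10110101000001
step 6: 10110000011101
step 7: 10110111010101

10110111010101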